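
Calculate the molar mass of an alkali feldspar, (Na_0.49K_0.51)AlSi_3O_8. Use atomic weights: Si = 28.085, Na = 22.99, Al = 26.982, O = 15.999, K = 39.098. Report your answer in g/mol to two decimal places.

The formula mass is the sum 0.49×22.99 + 0.51×39.098 + 1×26.982 + 3×28.085 + 8×15.999.

270.43 g/mol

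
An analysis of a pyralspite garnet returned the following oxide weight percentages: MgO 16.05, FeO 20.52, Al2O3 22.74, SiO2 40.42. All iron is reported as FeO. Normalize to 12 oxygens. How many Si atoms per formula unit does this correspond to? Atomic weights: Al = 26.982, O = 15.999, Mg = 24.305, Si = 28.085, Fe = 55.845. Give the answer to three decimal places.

MgO: 16.05/40.304 = 0.39822 mol → 0.39822 mol Mg, 0.39822 mol O.
FeO: 20.52/71.844 = 0.28562 mol → 0.28562 mol Fe, 0.28562 mol O.
Al2O3: 22.74/101.961 = 0.22303 mol → 0.44606 mol Al, 0.66909 mol O.
SiO2: 40.42/60.083 = 0.67274 mol → 0.67274 mol Si, 1.34548 mol O.
Total oxygen = 2.69841 mol. Normalization factor = 12/2.69841 = 4.44706.
Si per 12 O = 0.67274 × 4.44706 = 2.992.

2.992 Si apfu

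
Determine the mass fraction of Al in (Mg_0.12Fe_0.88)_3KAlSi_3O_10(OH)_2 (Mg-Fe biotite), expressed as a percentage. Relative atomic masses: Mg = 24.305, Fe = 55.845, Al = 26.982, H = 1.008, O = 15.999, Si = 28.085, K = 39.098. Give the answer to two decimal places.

M((Mg_0.12Fe_0.88)_3KAlSi_3O_10(OH)_2) = 500.520 g/mol.
Al contributes 1 × 26.982 = 26.982 g per mole.
26.982/500.520 = 0.0539 → 5.39%.

5.39 weight percent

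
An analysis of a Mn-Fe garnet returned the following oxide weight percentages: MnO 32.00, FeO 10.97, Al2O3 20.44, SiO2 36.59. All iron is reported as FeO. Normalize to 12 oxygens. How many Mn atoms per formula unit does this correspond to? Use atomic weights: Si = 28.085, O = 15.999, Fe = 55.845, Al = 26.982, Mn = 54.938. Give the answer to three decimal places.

MnO: 32.00/70.937 = 0.45110 mol → 0.45110 mol Mn, 0.45110 mol O.
FeO: 10.97/71.844 = 0.15269 mol → 0.15269 mol Fe, 0.15269 mol O.
Al2O3: 20.44/101.961 = 0.20047 mol → 0.40094 mol Al, 0.60141 mol O.
SiO2: 36.59/60.083 = 0.60899 mol → 0.60899 mol Si, 1.21798 mol O.
Total oxygen = 2.42318 mol. Normalization factor = 12/2.42318 = 4.95217.
Mn per 12 O = 0.45110 × 4.95217 = 2.234.

2.234 Mn apfu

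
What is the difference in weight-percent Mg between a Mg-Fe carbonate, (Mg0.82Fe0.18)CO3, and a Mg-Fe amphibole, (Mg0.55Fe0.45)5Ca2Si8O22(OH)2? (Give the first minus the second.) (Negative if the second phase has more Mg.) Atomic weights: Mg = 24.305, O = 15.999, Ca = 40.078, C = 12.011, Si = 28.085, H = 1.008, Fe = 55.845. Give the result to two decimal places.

Mg in (Mg0.82Fe0.18)CO3: molar mass 89.990 g/mol; 0.82×24.305 = 19.930 g → 22.15 wt%.
Mg in (Mg0.55Fe0.45)5Ca2Si8O22(OH)2: molar mass 883.318 g/mol; 2.75×24.305 = 66.839 g → 7.57 wt%.
Difference = 22.15 − 7.57 = 14.58 percentage points.

14.58 percentage points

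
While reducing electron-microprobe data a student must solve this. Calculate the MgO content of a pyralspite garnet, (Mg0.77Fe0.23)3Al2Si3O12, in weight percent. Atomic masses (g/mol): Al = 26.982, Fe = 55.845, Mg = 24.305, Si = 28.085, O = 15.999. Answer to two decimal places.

21.91 wt%

Formula mass = 424.885 g/mol.
2.31 Mg → 2.3100 mol MgO per formula unit; M(MgO) = 40.304, so MgO mass = 93.102 g.
93.102/424.885 × 100 = 21.91 wt%.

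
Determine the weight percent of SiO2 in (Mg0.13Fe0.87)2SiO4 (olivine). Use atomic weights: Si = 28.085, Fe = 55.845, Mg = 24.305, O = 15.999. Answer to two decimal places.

Molar mass of (Mg0.13Fe0.87)2SiO4 = 0.26×24.305 + 1.74×55.845 + 1×28.085 + 4×15.999 = 195.571 g/mol.
Each formula unit contains 1 Si, equivalent to 1/1 = 1.0000 mol SiO2.
M(SiO2) = 1×28.085 + 2×15.999 = 60.083 g/mol.
Mass of SiO2 per formula unit = 1.0000 × 60.083 = 60.083 g.
SiO2 wt% = 60.083 / 195.571 × 100 = 30.72%.

30.72 wt%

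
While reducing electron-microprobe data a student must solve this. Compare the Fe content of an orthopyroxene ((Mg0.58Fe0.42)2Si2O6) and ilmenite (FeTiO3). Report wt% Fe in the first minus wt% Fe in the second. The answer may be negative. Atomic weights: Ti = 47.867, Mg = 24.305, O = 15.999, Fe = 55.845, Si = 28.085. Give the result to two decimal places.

M((Mg0.58Fe0.42)2Si2O6) = 227.268 g/mol, so wt% Fe = 46.910/227.268 × 100 = 20.64%.
M(FeTiO3) = 151.709 g/mol, so wt% Fe = 55.845/151.709 × 100 = 36.81%.
20.64 − 36.81 = -16.17 pp.

-16.17 percentage points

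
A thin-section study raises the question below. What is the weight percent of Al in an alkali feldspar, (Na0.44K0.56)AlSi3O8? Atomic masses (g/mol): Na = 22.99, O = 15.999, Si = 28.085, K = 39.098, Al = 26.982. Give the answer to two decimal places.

M((Na0.44K0.56)AlSi3O8) = 271.239 g/mol.
Al contributes 1 × 26.982 = 26.982 g per mole.
26.982/271.239 = 0.0995 → 9.95%.

9.95 wt%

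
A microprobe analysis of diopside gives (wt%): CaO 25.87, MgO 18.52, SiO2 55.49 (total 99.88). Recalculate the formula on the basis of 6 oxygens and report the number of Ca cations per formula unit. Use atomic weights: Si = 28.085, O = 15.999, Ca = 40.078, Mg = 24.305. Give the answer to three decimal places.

25.87 wt% CaO ÷ 56.077 g/mol = 0.46133 mol, giving 0.46133 Ca and 0.46133 O.
18.52 wt% MgO ÷ 40.304 g/mol = 0.45951 mol, giving 0.45951 Mg and 0.45951 O.
55.49 wt% SiO2 ÷ 60.083 g/mol = 0.92356 mol, giving 0.92356 Si and 1.84712 O.
Oxygen sums to 2.76796; scaling by 6/2.76796 = 2.16766 puts the formula on 6 O.
Ca: 0.46133 × 2.16766 = 1.000 atoms per formula unit.

1.000 Ca apfu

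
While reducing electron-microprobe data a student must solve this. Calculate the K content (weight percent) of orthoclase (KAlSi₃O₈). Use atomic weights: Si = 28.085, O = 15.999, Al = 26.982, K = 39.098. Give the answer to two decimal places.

14.05 weight percent

M(KAlSi₃O₈) = 278.327 g/mol.
K contributes 1 × 39.098 = 39.098 g per mole.
39.098/278.327 = 0.1405 → 14.05%.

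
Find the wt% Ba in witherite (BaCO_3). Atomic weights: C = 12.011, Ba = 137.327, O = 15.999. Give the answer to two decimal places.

69.59 weight percent

Molar mass of BaCO_3: 1·137.327 + 1·12.011 + 3·15.999 = 197.335 g/mol.
Mass of Ba per formula unit: 1 × 137.327 = 137.327 g.
Weight fraction Ba = 137.327 / 197.335 = 0.6959.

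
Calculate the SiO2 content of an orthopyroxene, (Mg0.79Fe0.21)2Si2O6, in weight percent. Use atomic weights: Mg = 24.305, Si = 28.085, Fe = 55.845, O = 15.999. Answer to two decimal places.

56.15 wt%

Molar mass of (Mg0.79Fe0.21)2Si2O6 = 1.58·24.305 + 0.42·55.845 + 2·28.085 + 6·15.999 = 214.021 g/mol.
Each formula unit contains 2 Si, equivalent to 2/1 = 2.0000 mol SiO2.
M(SiO2) = 1×28.085 + 2×15.999 = 60.083 g/mol.
Mass of SiO2 per formula unit = 2.0000 × 60.083 = 120.166 g.
SiO2 wt% = 120.166 / 214.021 × 100 = 56.15%.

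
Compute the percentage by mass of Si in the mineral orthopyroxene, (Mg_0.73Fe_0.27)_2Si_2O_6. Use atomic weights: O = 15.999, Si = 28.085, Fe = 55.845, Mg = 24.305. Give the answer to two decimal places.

Molar mass of (Mg_0.73Fe_0.27)_2Si_2O_6: 1.46×24.305 + 0.54×55.845 + 2×28.085 + 6×15.999 = 217.806 g/mol.
Mass of Si per formula unit: 2 × 28.085 = 56.170 g.
Weight fraction Si = 56.170 / 217.806 = 0.2579.

25.79 weight percent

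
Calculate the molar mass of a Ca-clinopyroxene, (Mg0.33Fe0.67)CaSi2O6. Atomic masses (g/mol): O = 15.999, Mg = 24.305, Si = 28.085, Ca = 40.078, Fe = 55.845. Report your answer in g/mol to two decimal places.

M = 0.33*24.305 + 0.67*55.845 + 1*40.078 + 2*28.085 + 6*15.999

237.68 g/mol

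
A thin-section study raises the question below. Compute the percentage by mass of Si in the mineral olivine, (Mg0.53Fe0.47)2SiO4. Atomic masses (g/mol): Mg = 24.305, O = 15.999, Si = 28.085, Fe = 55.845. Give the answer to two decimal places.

16.49 weight percent

Molar mass of (Mg0.53Fe0.47)2SiO4: 1.06·24.305 + 0.94·55.845 + 1·28.085 + 4·15.999 = 170.339 g/mol.
Mass of Si per formula unit: 1 × 28.085 = 28.085 g.
Weight fraction Si = 28.085 / 170.339 = 0.1649.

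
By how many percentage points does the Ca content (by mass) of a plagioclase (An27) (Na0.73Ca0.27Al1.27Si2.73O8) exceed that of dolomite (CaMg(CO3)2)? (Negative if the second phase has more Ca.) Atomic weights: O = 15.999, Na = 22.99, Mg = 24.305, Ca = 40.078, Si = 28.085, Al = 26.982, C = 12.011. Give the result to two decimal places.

-17.67 percentage points

M(Na0.73Ca0.27Al1.27Si2.73O8) = 266.535 g/mol, so wt% Ca = 10.821/266.535 × 100 = 4.06%.
M(CaMg(CO3)2) = 184.399 g/mol, so wt% Ca = 40.078/184.399 × 100 = 21.73%.
4.06 − 21.73 = -17.67 pp.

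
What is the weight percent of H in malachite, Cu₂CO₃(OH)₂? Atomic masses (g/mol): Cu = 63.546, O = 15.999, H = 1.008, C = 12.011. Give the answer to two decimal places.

0.91 weight percent

Formula mass = 2×63.546 + 1×12.011 + 5×15.999 + 2×1.008 = 221.114 g/mol, of which 2.016 g is H.
So H makes up 2.016/221.114 = 0.0091 of the mass, i.e. 0.91%.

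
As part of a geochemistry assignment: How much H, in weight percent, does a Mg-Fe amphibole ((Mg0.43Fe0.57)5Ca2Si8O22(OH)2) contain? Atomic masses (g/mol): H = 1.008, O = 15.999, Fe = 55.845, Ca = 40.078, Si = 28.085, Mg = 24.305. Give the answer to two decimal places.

Formula mass = 2.15*24.305 + 2.85*55.845 + 2*40.078 + 8*28.085 + 24*15.999 + 2*1.008 = 902.242 g/mol, of which 2.016 g is H.
So H makes up 2.016/902.242 = 0.0022 of the mass, i.e. 0.22%.

0.22 weight percent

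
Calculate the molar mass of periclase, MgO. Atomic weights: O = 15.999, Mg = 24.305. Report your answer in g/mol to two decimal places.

40.30 g/mol

M = 1·24.305 + 1·15.999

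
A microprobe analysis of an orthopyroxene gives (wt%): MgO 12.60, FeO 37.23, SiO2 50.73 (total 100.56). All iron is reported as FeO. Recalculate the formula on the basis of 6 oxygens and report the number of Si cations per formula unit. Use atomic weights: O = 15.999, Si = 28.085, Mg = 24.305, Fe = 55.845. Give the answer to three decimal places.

12.60 wt% MgO ÷ 40.304 g/mol = 0.31262 mol, giving 0.31262 Mg and 0.31262 O.
37.23 wt% FeO ÷ 71.844 g/mol = 0.51821 mol, giving 0.51821 Fe and 0.51821 O.
50.73 wt% SiO2 ÷ 60.083 g/mol = 0.84433 mol, giving 0.84433 Si and 1.68866 O.
Oxygen sums to 2.51949; scaling by 6/2.51949 = 2.38143 puts the formula on 6 O.
Si: 0.84433 × 2.38143 = 2.011 atoms per formula unit.

2.011 Si apfu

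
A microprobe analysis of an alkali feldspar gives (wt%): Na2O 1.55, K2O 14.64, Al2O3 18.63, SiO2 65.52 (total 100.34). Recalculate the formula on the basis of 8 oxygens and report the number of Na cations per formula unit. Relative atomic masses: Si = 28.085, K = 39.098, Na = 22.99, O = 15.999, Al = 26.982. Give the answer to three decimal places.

0.138 Na apfu

Na2O (M=61.979): mol = 0.02501; Na = 0.05002, O = 0.02501.
K2O (M=94.195): mol = 0.15542; K = 0.31084, O = 0.15542.
Al2O3 (M=101.961): mol = 0.18272; Al = 0.36544, O = 0.54816.
SiO2 (M=60.083): mol = 1.09049; Si = 1.09049, O = 2.18098.
ΣO = 2.90957; factor = 8/ΣO = 2.74955.
Na apfu = 0.05002 × 2.74955 = 0.138.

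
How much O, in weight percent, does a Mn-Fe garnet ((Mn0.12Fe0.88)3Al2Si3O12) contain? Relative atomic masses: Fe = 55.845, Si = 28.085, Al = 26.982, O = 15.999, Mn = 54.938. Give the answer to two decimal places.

38.60 weight percent

Formula mass = 0.36·54.938 + 2.64·55.845 + 2·26.982 + 3·28.085 + 12·15.999 = 497.415 g/mol, of which 191.988 g is O.
So O makes up 191.988/497.415 = 0.3860 of the mass, i.e. 38.60%.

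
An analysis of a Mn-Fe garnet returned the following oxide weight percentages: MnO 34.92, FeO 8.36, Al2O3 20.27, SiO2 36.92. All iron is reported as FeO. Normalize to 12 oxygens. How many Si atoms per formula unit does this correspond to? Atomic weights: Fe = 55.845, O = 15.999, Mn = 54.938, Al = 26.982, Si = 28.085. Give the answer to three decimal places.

3.029 Si apfu

34.92 wt% MnO ÷ 70.937 g/mol = 0.49227 mol, giving 0.49227 Mn and 0.49227 O.
8.36 wt% FeO ÷ 71.844 g/mol = 0.11636 mol, giving 0.11636 Fe and 0.11636 O.
20.27 wt% Al2O3 ÷ 101.961 g/mol = 0.19880 mol, giving 0.39760 Al and 0.59640 O.
36.92 wt% SiO2 ÷ 60.083 g/mol = 0.61448 mol, giving 0.61448 Si and 1.22896 O.
Oxygen sums to 2.43399; scaling by 12/2.43399 = 4.93018 puts the formula on 12 O.
Si: 0.61448 × 4.93018 = 3.029 atoms per formula unit.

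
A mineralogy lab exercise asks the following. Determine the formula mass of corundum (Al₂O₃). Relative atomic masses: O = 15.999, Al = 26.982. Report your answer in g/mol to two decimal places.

101.96 g/mol

Al: 2 × 26.982 = 53.9640
O: 3 × 15.999 = 47.9970
Summing the contributions gives the formula mass.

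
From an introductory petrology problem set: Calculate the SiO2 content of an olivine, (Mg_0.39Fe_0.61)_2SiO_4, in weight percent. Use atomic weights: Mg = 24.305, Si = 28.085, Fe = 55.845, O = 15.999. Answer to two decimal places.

33.53 wt%

M((Mg_0.39Fe_0.61)_2SiO_4) = 179.170 g/mol; M(SiO2) = 60.083 g/mol.
Moles SiO2 per formula unit = 1 Si ÷ 1 = 1.0000.
SiO2 fraction = (1.0000 × 60.083) / 179.170 = 60.083/179.170 = 0.3353.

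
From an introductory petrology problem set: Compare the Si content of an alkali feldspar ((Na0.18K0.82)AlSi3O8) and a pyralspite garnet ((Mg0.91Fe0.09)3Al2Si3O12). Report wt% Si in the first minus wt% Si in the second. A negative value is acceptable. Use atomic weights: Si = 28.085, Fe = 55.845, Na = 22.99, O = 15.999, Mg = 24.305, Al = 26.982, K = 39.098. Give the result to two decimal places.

M((Na0.18K0.82)AlSi3O8) = 275.428 g/mol, so wt% Si = 84.255/275.428 × 100 = 30.59%.
M((Mg0.91Fe0.09)3Al2Si3O12) = 411.638 g/mol, so wt% Si = 84.255/411.638 × 100 = 20.47%.
30.59 − 20.47 = 10.12 pp.

10.12 percentage points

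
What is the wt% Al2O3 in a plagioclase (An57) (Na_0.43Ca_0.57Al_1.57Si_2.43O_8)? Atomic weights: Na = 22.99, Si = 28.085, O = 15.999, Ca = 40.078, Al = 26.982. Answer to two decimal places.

29.50 wt%

Molar mass of Na_0.43Ca_0.57Al_1.57Si_2.43O_8 = 0.43*22.99 + 0.57*40.078 + 1.57*26.982 + 2.43*28.085 + 8*15.999 = 271.330 g/mol.
Each formula unit contains 1.57 Al, equivalent to 1.57/2 = 0.7850 mol Al2O3.
M(Al2O3) = 2×26.982 + 3×15.999 = 101.961 g/mol.
Mass of Al2O3 per formula unit = 0.7850 × 101.961 = 80.039 g.
Al2O3 wt% = 80.039 / 271.330 × 100 = 29.50%.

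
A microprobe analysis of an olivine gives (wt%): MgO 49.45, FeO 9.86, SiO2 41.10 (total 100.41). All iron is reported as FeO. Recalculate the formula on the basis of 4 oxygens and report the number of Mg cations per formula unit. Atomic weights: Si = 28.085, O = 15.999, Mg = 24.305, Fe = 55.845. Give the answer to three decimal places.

1.796 Mg apfu

49.45 wt% MgO ÷ 40.304 g/mol = 1.22693 mol, giving 1.22693 Mg and 1.22693 O.
9.86 wt% FeO ÷ 71.844 g/mol = 0.13724 mol, giving 0.13724 Fe and 0.13724 O.
41.10 wt% SiO2 ÷ 60.083 g/mol = 0.68405 mol, giving 0.68405 Si and 1.36810 O.
Oxygen sums to 2.73227; scaling by 4/2.73227 = 1.46398 puts the formula on 4 O.
Mg: 1.22693 × 1.46398 = 1.796 atoms per formula unit.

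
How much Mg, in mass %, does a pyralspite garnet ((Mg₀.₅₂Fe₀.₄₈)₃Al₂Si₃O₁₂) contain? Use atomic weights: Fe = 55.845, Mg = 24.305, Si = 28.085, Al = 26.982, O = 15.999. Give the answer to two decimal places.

8.45 mass %

Molar mass of (Mg₀.₅₂Fe₀.₄₈)₃Al₂Si₃O₁₂: 1.56*24.305 + 1.44*55.845 + 2*26.982 + 3*28.085 + 12*15.999 = 448.540 g/mol.
Mass of Mg per formula unit: 1.56 × 24.305 = 37.916 g.
Weight fraction Mg = 37.916 / 448.540 = 0.0845.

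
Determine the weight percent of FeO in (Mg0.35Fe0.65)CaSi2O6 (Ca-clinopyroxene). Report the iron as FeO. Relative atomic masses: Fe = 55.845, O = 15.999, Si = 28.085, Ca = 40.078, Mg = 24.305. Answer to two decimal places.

19.70 wt%

M((Mg0.35Fe0.65)CaSi2O6) = 237.048 g/mol; M(FeO) = 71.844 g/mol.
Moles FeO per formula unit = 0.65 Fe ÷ 1 = 0.6500.
FeO fraction = (0.6500 × 71.844) / 237.048 = 46.699/237.048 = 0.1970.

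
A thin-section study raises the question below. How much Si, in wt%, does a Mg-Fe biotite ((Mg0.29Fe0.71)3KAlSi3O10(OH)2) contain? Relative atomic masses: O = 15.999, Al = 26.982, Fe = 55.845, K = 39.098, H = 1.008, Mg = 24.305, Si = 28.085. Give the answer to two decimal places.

M((Mg0.29Fe0.71)3KAlSi3O10(OH)2) = 484.434 g/mol.
Si contributes 3 × 28.085 = 84.255 g per mole.
84.255/484.434 = 0.1739 → 17.39%.

17.39 wt%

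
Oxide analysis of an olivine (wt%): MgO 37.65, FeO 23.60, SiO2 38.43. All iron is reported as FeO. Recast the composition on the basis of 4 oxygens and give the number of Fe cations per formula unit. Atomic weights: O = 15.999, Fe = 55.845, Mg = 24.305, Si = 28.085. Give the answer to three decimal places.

MgO: 37.65/40.304 = 0.93415 mol → 0.93415 mol Mg, 0.93415 mol O.
FeO: 23.60/71.844 = 0.32849 mol → 0.32849 mol Fe, 0.32849 mol O.
SiO2: 38.43/60.083 = 0.63962 mol → 0.63962 mol Si, 1.27924 mol O.
Total oxygen = 2.54188 mol. Normalization factor = 4/2.54188 = 1.57364.
Fe per 4 O = 0.32849 × 1.57364 = 0.517.

0.517 Fe apfu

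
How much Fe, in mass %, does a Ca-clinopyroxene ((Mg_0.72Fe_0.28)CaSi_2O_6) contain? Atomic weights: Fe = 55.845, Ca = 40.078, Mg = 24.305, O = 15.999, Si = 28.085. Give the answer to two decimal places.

6.94 mass %

M((Mg_0.72Fe_0.28)CaSi_2O_6) = 225.378 g/mol.
Fe contributes 0.28 × 55.845 = 15.637 g per mole.
15.637/225.378 = 0.0694 → 6.94%.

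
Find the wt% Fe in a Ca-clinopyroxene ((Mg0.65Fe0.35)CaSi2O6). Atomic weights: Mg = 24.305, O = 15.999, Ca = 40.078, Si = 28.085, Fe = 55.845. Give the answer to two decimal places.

Molar mass of (Mg0.65Fe0.35)CaSi2O6: 0.65×24.305 + 0.35×55.845 + 1×40.078 + 2×28.085 + 6×15.999 = 227.586 g/mol.
Mass of Fe per formula unit: 0.35 × 55.845 = 19.546 g.
Weight fraction Fe = 19.546 / 227.586 = 0.0859.

8.59 wt%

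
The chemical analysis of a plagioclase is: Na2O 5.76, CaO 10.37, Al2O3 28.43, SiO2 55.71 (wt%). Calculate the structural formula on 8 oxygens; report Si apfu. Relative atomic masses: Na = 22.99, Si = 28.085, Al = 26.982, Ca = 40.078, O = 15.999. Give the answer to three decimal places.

2.499 Si apfu

Na2O: 5.76/61.979 = 0.09293 mol → 0.18586 mol Na, 0.09293 mol O.
CaO: 10.37/56.077 = 0.18492 mol → 0.18492 mol Ca, 0.18492 mol O.
Al2O3: 28.43/101.961 = 0.27883 mol → 0.55766 mol Al, 0.83649 mol O.
SiO2: 55.71/60.083 = 0.92722 mol → 0.92722 mol Si, 1.85444 mol O.
Total oxygen = 2.96878 mol. Normalization factor = 8/2.96878 = 2.69471.
Si per 8 O = 0.92722 × 2.69471 = 2.499.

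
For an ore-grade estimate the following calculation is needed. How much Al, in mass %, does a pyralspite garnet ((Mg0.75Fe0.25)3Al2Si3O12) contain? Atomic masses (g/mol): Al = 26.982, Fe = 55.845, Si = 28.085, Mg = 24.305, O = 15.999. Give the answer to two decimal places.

Molar mass of (Mg0.75Fe0.25)3Al2Si3O12: 2.25×24.305 + 0.75×55.845 + 2×26.982 + 3×28.085 + 12×15.999 = 426.777 g/mol.
Mass of Al per formula unit: 2 × 26.982 = 53.964 g.
Weight fraction Al = 53.964 / 426.777 = 0.1264.

12.64 mass %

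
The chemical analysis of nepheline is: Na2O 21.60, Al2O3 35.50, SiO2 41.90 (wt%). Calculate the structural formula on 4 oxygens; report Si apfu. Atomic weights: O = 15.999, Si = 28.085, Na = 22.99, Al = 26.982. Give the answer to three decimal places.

Na2O (M=61.979): mol = 0.34851; Na = 0.69702, O = 0.34851.
Al2O3 (M=101.961): mol = 0.34817; Al = 0.69634, O = 1.04451.
SiO2 (M=60.083): mol = 0.69737; Si = 0.69737, O = 1.39474.
ΣO = 2.78776; factor = 4/ΣO = 1.43484.
Si apfu = 0.69737 × 1.43484 = 1.001.

1.001 Si apfu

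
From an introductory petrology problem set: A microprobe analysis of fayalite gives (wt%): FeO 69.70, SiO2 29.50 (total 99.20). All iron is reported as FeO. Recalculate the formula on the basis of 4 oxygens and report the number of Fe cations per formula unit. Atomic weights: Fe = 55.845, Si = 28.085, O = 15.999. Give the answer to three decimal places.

1.988 Fe apfu

69.70 wt% FeO ÷ 71.844 g/mol = 0.97016 mol, giving 0.97016 Fe and 0.97016 O.
29.50 wt% SiO2 ÷ 60.083 g/mol = 0.49099 mol, giving 0.49099 Si and 0.98198 O.
Oxygen sums to 1.95214; scaling by 4/1.95214 = 2.04903 puts the formula on 4 O.
Fe: 0.97016 × 2.04903 = 1.988 atoms per formula unit.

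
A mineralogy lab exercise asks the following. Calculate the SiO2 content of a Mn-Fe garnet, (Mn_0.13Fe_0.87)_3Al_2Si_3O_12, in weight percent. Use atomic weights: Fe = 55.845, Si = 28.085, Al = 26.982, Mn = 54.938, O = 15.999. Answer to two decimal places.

Molar mass of (Mn_0.13Fe_0.87)_3Al_2Si_3O_12 = 0.39·54.938 + 2.61·55.845 + 2·26.982 + 3·28.085 + 12·15.999 = 497.388 g/mol.
Each formula unit contains 3 Si, equivalent to 3/1 = 3.0000 mol SiO2.
M(SiO2) = 1×28.085 + 2×15.999 = 60.083 g/mol.
Mass of SiO2 per formula unit = 3.0000 × 60.083 = 180.249 g.
SiO2 wt% = 180.249 / 497.388 × 100 = 36.24%.

36.24 wt%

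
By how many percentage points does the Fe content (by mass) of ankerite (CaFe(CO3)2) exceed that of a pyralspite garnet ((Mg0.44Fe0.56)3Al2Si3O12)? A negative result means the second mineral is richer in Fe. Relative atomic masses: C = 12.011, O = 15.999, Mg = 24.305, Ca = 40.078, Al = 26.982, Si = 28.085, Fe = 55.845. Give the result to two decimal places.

M(CaFe(CO3)2) = 215.939 g/mol, so wt% Fe = 55.845/215.939 × 100 = 25.86%.
M((Mg0.44Fe0.56)3Al2Si3O12) = 456.109 g/mol, so wt% Fe = 93.820/456.109 × 100 = 20.57%.
25.86 − 20.57 = 5.29 pp.

5.29 percentage points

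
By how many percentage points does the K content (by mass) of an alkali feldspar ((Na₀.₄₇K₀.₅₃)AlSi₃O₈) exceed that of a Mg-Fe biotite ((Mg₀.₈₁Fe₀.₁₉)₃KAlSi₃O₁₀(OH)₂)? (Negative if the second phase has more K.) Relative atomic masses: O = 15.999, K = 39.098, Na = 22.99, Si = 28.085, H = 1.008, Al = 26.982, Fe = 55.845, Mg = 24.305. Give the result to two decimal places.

-1.33 percentage points

K in (Na₀.₄₇K₀.₅₃)AlSi₃O₈: molar mass 270.756 g/mol; 0.53×39.098 = 20.722 g → 7.65 wt%.
K in (Mg₀.₈₁Fe₀.₁₉)₃KAlSi₃O₁₀(OH)₂: molar mass 435.232 g/mol; 1×39.098 = 39.098 g → 8.98 wt%.
Difference = 7.65 − 8.98 = -1.33 percentage points.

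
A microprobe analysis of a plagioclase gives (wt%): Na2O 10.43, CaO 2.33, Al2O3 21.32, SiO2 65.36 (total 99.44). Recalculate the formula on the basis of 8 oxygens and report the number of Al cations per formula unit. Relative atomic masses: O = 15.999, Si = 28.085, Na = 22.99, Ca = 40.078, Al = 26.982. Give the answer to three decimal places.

10.43 wt% Na2O ÷ 61.979 g/mol = 0.16828 mol, giving 0.33656 Na and 0.16828 O.
2.33 wt% CaO ÷ 56.077 g/mol = 0.04155 mol, giving 0.04155 Ca and 0.04155 O.
21.32 wt% Al2O3 ÷ 101.961 g/mol = 0.20910 mol, giving 0.41820 Al and 0.62730 O.
65.36 wt% SiO2 ÷ 60.083 g/mol = 1.08783 mol, giving 1.08783 Si and 2.17566 O.
Oxygen sums to 3.01279; scaling by 8/3.01279 = 2.65535 puts the formula on 8 O.
Al: 0.41820 × 2.65535 = 1.110 atoms per formula unit.

1.110 Al apfu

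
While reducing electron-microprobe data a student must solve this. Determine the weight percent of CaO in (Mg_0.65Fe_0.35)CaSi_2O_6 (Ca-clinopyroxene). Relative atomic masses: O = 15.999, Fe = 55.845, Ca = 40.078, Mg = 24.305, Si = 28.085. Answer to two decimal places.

24.64 wt%

M((Mg_0.65Fe_0.35)CaSi_2O_6) = 227.586 g/mol; M(CaO) = 56.077 g/mol.
Moles CaO per formula unit = 1 Ca ÷ 1 = 1.0000.
CaO fraction = (1.0000 × 56.077) / 227.586 = 56.077/227.586 = 0.2464.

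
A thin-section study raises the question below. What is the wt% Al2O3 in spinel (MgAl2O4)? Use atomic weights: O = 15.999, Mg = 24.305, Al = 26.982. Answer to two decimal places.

71.67 wt%

M(MgAl2O4) = 142.265 g/mol; M(Al2O3) = 101.961 g/mol.
Moles Al2O3 per formula unit = 2 Al ÷ 2 = 1.0000.
Al2O3 fraction = (1.0000 × 101.961) / 142.265 = 101.961/142.265 = 0.7167.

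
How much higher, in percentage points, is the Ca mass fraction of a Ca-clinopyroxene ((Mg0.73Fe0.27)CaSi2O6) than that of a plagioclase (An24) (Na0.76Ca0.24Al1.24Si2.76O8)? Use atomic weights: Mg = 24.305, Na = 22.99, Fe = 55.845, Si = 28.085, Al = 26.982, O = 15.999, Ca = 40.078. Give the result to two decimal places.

14.19 percentage points

First mineral: 40.078 g Ca in 225.063 g formula = 17.81 wt% Ca.
Second mineral: 9.619 g Ca in 266.055 g formula = 3.62 wt% Ca.
17.81% − 3.62% gives a difference of 14.19 percentage points.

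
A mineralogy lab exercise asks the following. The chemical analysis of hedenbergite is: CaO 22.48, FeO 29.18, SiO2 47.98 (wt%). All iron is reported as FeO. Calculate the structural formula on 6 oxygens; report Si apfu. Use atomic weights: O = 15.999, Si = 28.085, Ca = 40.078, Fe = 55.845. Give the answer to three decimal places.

CaO: 22.48/56.077 = 0.40088 mol → 0.40088 mol Ca, 0.40088 mol O.
FeO: 29.18/71.844 = 0.40616 mol → 0.40616 mol Fe, 0.40616 mol O.
SiO2: 47.98/60.083 = 0.79856 mol → 0.79856 mol Si, 1.59712 mol O.
Total oxygen = 2.40416 mol. Normalization factor = 6/2.40416 = 2.49567.
Si per 6 O = 0.79856 × 2.49567 = 1.993.

1.993 Si apfu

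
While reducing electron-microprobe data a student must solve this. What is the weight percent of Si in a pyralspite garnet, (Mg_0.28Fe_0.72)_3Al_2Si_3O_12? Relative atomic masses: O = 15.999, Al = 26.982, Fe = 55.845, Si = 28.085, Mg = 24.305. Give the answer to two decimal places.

Molar mass of (Mg_0.28Fe_0.72)_3Al_2Si_3O_12: 0.84*24.305 + 2.16*55.845 + 2*26.982 + 3*28.085 + 12*15.999 = 471.248 g/mol.
Mass of Si per formula unit: 3 × 28.085 = 84.255 g.
Weight fraction Si = 84.255 / 471.248 = 0.1788.

17.88 wt%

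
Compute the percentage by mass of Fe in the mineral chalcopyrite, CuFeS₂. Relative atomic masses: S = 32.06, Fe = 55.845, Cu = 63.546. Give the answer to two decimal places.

Molar mass of CuFeS₂: 1·63.546 + 1·55.845 + 2·32.06 = 183.511 g/mol.
Mass of Fe per formula unit: 1 × 55.845 = 55.845 g.
Weight fraction Fe = 55.845 / 183.511 = 0.3043.

30.43 wt%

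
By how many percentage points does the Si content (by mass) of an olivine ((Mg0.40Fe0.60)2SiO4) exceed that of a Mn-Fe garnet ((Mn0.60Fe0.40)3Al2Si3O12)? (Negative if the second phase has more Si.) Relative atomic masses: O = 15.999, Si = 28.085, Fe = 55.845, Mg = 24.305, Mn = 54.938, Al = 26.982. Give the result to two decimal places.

First mineral: 28.085 g Si in 178.539 g formula = 15.73 wt% Si.
Second mineral: 84.255 g Si in 496.109 g formula = 16.98 wt% Si.
15.73% − 16.98% gives a difference of -1.25 percentage points.

-1.25 percentage points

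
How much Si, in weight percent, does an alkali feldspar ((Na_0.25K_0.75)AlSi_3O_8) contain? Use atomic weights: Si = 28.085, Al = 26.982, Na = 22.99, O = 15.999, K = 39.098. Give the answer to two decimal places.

30.72 weight percent

M((Na_0.25K_0.75)AlSi_3O_8) = 274.300 g/mol.
Si contributes 3 × 28.085 = 84.255 g per mole.
84.255/274.300 = 0.3072 → 30.72%.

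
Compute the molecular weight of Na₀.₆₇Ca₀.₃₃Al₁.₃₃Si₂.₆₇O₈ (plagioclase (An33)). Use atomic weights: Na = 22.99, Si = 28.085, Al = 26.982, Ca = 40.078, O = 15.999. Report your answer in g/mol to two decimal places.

267.49 g/mol

The formula mass is the sum 0.67(22.99) + 0.33(40.078) + 1.33(26.982) + 2.67(28.085) + 8(15.999).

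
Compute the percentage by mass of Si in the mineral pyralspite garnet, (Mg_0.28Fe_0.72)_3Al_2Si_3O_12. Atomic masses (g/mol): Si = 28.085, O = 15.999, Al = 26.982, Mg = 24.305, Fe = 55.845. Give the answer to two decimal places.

17.88 weight percent

Formula mass = 0.84·24.305 + 2.16·55.845 + 2·26.982 + 3·28.085 + 12·15.999 = 471.248 g/mol, of which 84.255 g is Si.
So Si makes up 84.255/471.248 = 0.1788 of the mass, i.e. 17.88%.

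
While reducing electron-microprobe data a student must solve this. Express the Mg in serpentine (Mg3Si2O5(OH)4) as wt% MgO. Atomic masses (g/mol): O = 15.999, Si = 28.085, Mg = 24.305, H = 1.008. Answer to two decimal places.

43.63 wt%

M(Mg3Si2O5(OH)4) = 277.108 g/mol; M(MgO) = 40.304 g/mol.
Moles MgO per formula unit = 3 Mg ÷ 1 = 3.0000.
MgO fraction = (3.0000 × 40.304) / 277.108 = 120.912/277.108 = 0.4363.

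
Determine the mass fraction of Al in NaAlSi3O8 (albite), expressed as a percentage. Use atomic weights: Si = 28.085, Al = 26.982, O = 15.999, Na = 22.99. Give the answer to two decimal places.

Molar mass of NaAlSi3O8: 1·22.99 + 1·26.982 + 3·28.085 + 8·15.999 = 262.219 g/mol.
Mass of Al per formula unit: 1 × 26.982 = 26.982 g.
Weight fraction Al = 26.982 / 262.219 = 0.1029.

10.29 weight percent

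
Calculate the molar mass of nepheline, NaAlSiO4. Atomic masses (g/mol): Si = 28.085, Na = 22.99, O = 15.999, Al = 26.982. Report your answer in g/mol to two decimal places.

Na: 1 × 22.99 = 22.9900
Al: 1 × 26.982 = 26.9820
Si: 1 × 28.085 = 28.0850
O: 4 × 15.999 = 63.9960
Summing the contributions gives the formula mass.

142.05 g/mol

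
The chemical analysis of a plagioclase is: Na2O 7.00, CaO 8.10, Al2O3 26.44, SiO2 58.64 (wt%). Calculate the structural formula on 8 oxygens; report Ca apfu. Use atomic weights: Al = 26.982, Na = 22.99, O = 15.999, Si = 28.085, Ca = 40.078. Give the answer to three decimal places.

0.387 Ca apfu

7.00 wt% Na2O ÷ 61.979 g/mol = 0.11294 mol, giving 0.22588 Na and 0.11294 O.
8.10 wt% CaO ÷ 56.077 g/mol = 0.14444 mol, giving 0.14444 Ca and 0.14444 O.
26.44 wt% Al2O3 ÷ 101.961 g/mol = 0.25931 mol, giving 0.51862 Al and 0.77793 O.
58.64 wt% SiO2 ÷ 60.083 g/mol = 0.97598 mol, giving 0.97598 Si and 1.95196 O.
Oxygen sums to 2.98727; scaling by 8/2.98727 = 2.67803 puts the formula on 8 O.
Ca: 0.14444 × 2.67803 = 0.387 atoms per formula unit.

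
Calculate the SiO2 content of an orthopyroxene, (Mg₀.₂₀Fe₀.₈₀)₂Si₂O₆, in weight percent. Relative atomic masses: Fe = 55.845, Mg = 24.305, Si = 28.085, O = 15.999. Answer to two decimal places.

47.83 wt%

M((Mg₀.₂₀Fe₀.₈₀)₂Si₂O₆) = 251.238 g/mol; M(SiO2) = 60.083 g/mol.
Moles SiO2 per formula unit = 2 Si ÷ 1 = 2.0000.
SiO2 fraction = (2.0000 × 60.083) / 251.238 = 120.166/251.238 = 0.4783.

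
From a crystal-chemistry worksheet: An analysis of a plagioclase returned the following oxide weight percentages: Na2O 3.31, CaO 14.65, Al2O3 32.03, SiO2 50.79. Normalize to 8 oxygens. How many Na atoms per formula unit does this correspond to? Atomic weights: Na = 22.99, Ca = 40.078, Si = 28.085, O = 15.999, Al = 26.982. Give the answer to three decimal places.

3.31 wt% Na2O ÷ 61.979 g/mol = 0.05341 mol, giving 0.10682 Na and 0.05341 O.
14.65 wt% CaO ÷ 56.077 g/mol = 0.26125 mol, giving 0.26125 Ca and 0.26125 O.
32.03 wt% Al2O3 ÷ 101.961 g/mol = 0.31414 mol, giving 0.62828 Al and 0.94242 O.
50.79 wt% SiO2 ÷ 60.083 g/mol = 0.84533 mol, giving 0.84533 Si and 1.69066 O.
Oxygen sums to 2.94774; scaling by 8/2.94774 = 2.71394 puts the formula on 8 O.
Na: 0.10682 × 2.71394 = 0.290 atoms per formula unit.

0.290 Na apfu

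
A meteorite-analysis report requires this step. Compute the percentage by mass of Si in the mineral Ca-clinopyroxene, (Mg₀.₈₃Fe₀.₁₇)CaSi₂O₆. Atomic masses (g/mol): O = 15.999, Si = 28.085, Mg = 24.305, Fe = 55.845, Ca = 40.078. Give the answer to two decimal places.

Formula mass = 0.83·24.305 + 0.17·55.845 + 1·40.078 + 2·28.085 + 6·15.999 = 221.909 g/mol, of which 56.170 g is Si.
So Si makes up 56.170/221.909 = 0.2531 of the mass, i.e. 25.31%.

25.31 wt%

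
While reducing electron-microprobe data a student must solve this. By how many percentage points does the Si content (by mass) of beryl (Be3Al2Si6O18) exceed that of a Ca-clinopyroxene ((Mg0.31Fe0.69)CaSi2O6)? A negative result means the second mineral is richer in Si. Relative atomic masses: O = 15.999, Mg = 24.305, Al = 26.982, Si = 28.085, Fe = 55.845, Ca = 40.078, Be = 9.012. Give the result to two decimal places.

7.78 percentage points

First mineral: 168.510 g Si in 537.492 g formula = 31.35 wt% Si.
Second mineral: 56.170 g Si in 238.310 g formula = 23.57 wt% Si.
31.35% − 23.57% gives a difference of 7.78 percentage points.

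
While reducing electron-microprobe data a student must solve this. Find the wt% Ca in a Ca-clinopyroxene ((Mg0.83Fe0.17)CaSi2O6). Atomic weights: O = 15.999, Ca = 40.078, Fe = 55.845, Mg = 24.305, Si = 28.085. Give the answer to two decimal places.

18.06 mass %

Molar mass of (Mg0.83Fe0.17)CaSi2O6: 0.83*24.305 + 0.17*55.845 + 1*40.078 + 2*28.085 + 6*15.999 = 221.909 g/mol.
Mass of Ca per formula unit: 1 × 40.078 = 40.078 g.
Weight fraction Ca = 40.078 / 221.909 = 0.1806.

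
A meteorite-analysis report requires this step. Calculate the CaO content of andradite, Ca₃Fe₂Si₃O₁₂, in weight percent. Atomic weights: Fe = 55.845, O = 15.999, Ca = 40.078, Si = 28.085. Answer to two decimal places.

33.11 wt%

Molar mass of Ca₃Fe₂Si₃O₁₂ = 3×40.078 + 2×55.845 + 3×28.085 + 12×15.999 = 508.167 g/mol.
Each formula unit contains 3 Ca, equivalent to 3/1 = 3.0000 mol CaO.
M(CaO) = 1×40.078 + 1×15.999 = 56.077 g/mol.
Mass of CaO per formula unit = 3.0000 × 56.077 = 168.231 g.
CaO wt% = 168.231 / 508.167 × 100 = 33.11%.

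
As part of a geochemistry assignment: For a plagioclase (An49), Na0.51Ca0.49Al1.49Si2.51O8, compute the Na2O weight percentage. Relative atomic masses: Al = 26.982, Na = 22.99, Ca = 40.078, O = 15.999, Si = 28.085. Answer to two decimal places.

Molar mass of Na0.51Ca0.49Al1.49Si2.51O8 = 0.51*22.99 + 0.49*40.078 + 1.49*26.982 + 2.51*28.085 + 8*15.999 = 270.052 g/mol.
Each formula unit contains 0.51 Na, equivalent to 0.51/2 = 0.2550 mol Na2O.
M(Na2O) = 2×22.99 + 1×15.999 = 61.979 g/mol.
Mass of Na2O per formula unit = 0.2550 × 61.979 = 15.805 g.
Na2O wt% = 15.805 / 270.052 × 100 = 5.85%.

5.85 wt%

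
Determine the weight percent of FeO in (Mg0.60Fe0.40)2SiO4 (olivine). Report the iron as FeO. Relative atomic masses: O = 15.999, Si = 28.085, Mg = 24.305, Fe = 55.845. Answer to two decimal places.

34.64 wt%

Formula mass = 165.923 g/mol.
0.80 Fe → 0.8000 mol FeO per formula unit; M(FeO) = 71.844, so FeO mass = 57.475 g.
57.475/165.923 × 100 = 34.64 wt%.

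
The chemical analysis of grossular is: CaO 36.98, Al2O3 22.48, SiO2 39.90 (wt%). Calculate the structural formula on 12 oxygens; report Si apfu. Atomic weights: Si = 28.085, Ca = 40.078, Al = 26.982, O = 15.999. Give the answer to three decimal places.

3.008 Si apfu

36.98 wt% CaO ÷ 56.077 g/mol = 0.65945 mol, giving 0.65945 Ca and 0.65945 O.
22.48 wt% Al2O3 ÷ 101.961 g/mol = 0.22048 mol, giving 0.44096 Al and 0.66144 O.
39.90 wt% SiO2 ÷ 60.083 g/mol = 0.66408 mol, giving 0.66408 Si and 1.32816 O.
Oxygen sums to 2.64905; scaling by 12/2.64905 = 4.52993 puts the formula on 12 O.
Si: 0.66408 × 4.52993 = 3.008 atoms per formula unit.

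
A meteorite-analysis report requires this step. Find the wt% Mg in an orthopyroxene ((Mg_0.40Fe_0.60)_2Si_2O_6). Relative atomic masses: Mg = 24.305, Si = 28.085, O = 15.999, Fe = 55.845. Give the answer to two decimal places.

Formula mass = 0.80·24.305 + 1.20·55.845 + 2·28.085 + 6·15.999 = 238.622 g/mol, of which 19.444 g is Mg.
So Mg makes up 19.444/238.622 = 0.0815 of the mass, i.e. 8.15%.

8.15 wt%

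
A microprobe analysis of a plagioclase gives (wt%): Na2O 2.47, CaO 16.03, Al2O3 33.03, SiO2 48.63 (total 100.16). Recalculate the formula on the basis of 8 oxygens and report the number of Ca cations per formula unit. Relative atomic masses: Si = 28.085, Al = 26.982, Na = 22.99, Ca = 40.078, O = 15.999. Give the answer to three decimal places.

0.784 Ca apfu

Na2O (M=61.979): mol = 0.03985; Na = 0.07970, O = 0.03985.
CaO (M=56.077): mol = 0.28586; Ca = 0.28586, O = 0.28586.
Al2O3 (M=101.961): mol = 0.32395; Al = 0.64790, O = 0.97185.
SiO2 (M=60.083): mol = 0.80938; Si = 0.80938, O = 1.61876.
ΣO = 2.91632; factor = 8/ΣO = 2.74318.
Ca apfu = 0.28586 × 2.74318 = 0.784.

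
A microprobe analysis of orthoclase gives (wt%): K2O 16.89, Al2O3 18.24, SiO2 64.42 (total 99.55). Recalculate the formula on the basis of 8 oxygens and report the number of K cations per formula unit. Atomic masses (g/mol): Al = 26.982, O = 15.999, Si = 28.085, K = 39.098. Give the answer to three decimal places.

1.003 K apfu

16.89 wt% K2O ÷ 94.195 g/mol = 0.17931 mol, giving 0.35862 K and 0.17931 O.
18.24 wt% Al2O3 ÷ 101.961 g/mol = 0.17889 mol, giving 0.35778 Al and 0.53667 O.
64.42 wt% SiO2 ÷ 60.083 g/mol = 1.07218 mol, giving 1.07218 Si and 2.14436 O.
Oxygen sums to 2.86034; scaling by 8/2.86034 = 2.79687 puts the formula on 8 O.
K: 0.35862 × 2.79687 = 1.003 atoms per formula unit.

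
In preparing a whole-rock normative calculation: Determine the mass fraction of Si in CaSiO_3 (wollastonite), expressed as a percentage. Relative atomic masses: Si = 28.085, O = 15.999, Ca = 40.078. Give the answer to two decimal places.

24.18 wt%

Molar mass of CaSiO_3: 1·40.078 + 1·28.085 + 3·15.999 = 116.160 g/mol.
Mass of Si per formula unit: 1 × 28.085 = 28.085 g.
Weight fraction Si = 28.085 / 116.160 = 0.2418.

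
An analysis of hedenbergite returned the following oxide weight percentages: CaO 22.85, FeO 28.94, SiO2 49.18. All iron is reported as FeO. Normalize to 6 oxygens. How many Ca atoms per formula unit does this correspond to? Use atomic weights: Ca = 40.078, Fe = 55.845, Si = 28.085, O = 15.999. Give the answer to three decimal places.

22.85 wt% CaO ÷ 56.077 g/mol = 0.40748 mol, giving 0.40748 Ca and 0.40748 O.
28.94 wt% FeO ÷ 71.844 g/mol = 0.40282 mol, giving 0.40282 Fe and 0.40282 O.
49.18 wt% SiO2 ÷ 60.083 g/mol = 0.81853 mol, giving 0.81853 Si and 1.63706 O.
Oxygen sums to 2.44736; scaling by 6/2.44736 = 2.45162 puts the formula on 6 O.
Ca: 0.40748 × 2.45162 = 0.999 atoms per formula unit.

0.999 Ca apfu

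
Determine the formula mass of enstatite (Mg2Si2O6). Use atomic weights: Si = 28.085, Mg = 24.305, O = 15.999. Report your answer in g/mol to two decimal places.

M = 2*24.305 + 2*28.085 + 6*15.999

200.77 g/mol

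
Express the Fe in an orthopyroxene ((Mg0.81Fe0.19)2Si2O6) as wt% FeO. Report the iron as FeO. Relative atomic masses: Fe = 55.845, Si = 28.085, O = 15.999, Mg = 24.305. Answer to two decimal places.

12.83 wt%

M((Mg0.81Fe0.19)2Si2O6) = 212.759 g/mol; M(FeO) = 71.844 g/mol.
Moles FeO per formula unit = 0.38 Fe ÷ 1 = 0.3800.
FeO fraction = (0.3800 × 71.844) / 212.759 = 27.301/212.759 = 0.1283.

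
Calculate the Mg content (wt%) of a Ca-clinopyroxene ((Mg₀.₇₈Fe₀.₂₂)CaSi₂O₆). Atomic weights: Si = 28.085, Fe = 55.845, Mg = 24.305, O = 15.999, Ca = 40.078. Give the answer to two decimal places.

8.48 wt%

Formula mass = 0.78*24.305 + 0.22*55.845 + 1*40.078 + 2*28.085 + 6*15.999 = 223.486 g/mol, of which 18.958 g is Mg.
So Mg makes up 18.958/223.486 = 0.0848 of the mass, i.e. 8.48%.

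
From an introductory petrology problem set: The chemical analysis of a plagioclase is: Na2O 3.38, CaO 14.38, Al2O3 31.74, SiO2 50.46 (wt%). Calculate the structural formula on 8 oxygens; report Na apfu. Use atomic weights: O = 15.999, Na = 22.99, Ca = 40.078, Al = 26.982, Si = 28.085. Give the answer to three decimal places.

Na2O (M=61.979): mol = 0.05453; Na = 0.10906, O = 0.05453.
CaO (M=56.077): mol = 0.25643; Ca = 0.25643, O = 0.25643.
Al2O3 (M=101.961): mol = 0.31130; Al = 0.62260, O = 0.93390.
SiO2 (M=60.083): mol = 0.83984; Si = 0.83984, O = 1.67968.
ΣO = 2.92454; factor = 8/ΣO = 2.73547.
Na apfu = 0.10906 × 2.73547 = 0.298.

0.298 Na apfu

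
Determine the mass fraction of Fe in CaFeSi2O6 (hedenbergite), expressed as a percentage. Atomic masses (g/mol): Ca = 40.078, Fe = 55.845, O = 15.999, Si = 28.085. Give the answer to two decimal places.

22.51 wt%

M(CaFeSi2O6) = 248.087 g/mol.
Fe contributes 1 × 55.845 = 55.845 g per mole.
55.845/248.087 = 0.2251 → 22.51%.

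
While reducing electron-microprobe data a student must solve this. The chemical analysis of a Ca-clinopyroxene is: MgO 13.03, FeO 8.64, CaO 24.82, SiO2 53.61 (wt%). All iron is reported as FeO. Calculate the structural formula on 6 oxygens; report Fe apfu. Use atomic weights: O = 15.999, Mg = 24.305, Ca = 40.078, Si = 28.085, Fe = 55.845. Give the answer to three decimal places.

0.270 Fe apfu

13.03 wt% MgO ÷ 40.304 g/mol = 0.32329 mol, giving 0.32329 Mg and 0.32329 O.
8.64 wt% FeO ÷ 71.844 g/mol = 0.12026 mol, giving 0.12026 Fe and 0.12026 O.
24.82 wt% CaO ÷ 56.077 g/mol = 0.44261 mol, giving 0.44261 Ca and 0.44261 O.
53.61 wt% SiO2 ÷ 60.083 g/mol = 0.89227 mol, giving 0.89227 Si and 1.78454 O.
Oxygen sums to 2.67070; scaling by 6/2.67070 = 2.24660 puts the formula on 6 O.
Fe: 0.12026 × 2.24660 = 0.270 atoms per formula unit.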